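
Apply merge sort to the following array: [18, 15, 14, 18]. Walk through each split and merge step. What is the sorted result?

Merge sort trace:

Split: [18, 15, 14, 18] -> [18, 15] and [14, 18]
  Split: [18, 15] -> [18] and [15]
  Merge: [18] + [15] -> [15, 18]
  Split: [14, 18] -> [14] and [18]
  Merge: [14] + [18] -> [14, 18]
Merge: [15, 18] + [14, 18] -> [14, 15, 18, 18]

Final sorted array: [14, 15, 18, 18]

The merge sort proceeds by recursively splitting the array and merging sorted halves.
After all merges, the sorted array is [14, 15, 18, 18].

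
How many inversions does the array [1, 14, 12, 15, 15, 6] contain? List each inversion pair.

Finding inversions in [1, 14, 12, 15, 15, 6]:

(1, 2): arr[1]=14 > arr[2]=12
(1, 5): arr[1]=14 > arr[5]=6
(2, 5): arr[2]=12 > arr[5]=6
(3, 5): arr[3]=15 > arr[5]=6
(4, 5): arr[4]=15 > arr[5]=6

Total inversions: 5

The array has 5 inversion(s): (1,2), (1,5), (2,5), (3,5), (4,5). Each pair (i,j) satisfies i < j and arr[i] > arr[j].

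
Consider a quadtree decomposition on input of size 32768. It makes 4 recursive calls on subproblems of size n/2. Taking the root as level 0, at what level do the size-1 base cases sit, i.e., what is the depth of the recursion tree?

For divide and conquer with division factor 2:

Problem sizes at each level:
Level 0: 32768
Level 1: 16384
Level 2: 8192
Level 3: 4096
Level 4: 2048
Level 5: 1024
Level 6: 512
Level 7: 256
Level 8: 128
Level 9: 64
Level 10: 32
Level 11: 16
Level 12: 8
Level 13: 4
Level 14: 2
Level 15: 1

The root is level 0 and the size-1 base case is level 15 (the tree spans levels 0 through 15, i.e. 16 levels counting the root), so the depth is the number of divisions: log_2(32768) = 15

The recursion tree depth is log_2(32768) = 15. At each level, the problem size is divided by 2, so it takes 15 divisions to reduce to a base case of size 1. The algorithm makes 4 recursive calls at each level.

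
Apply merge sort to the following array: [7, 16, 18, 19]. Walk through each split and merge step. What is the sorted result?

Merge sort trace:

Split: [7, 16, 18, 19] -> [7, 16] and [18, 19]
  Split: [7, 16] -> [7] and [16]
  Merge: [7] + [16] -> [7, 16]
  Split: [18, 19] -> [18] and [19]
  Merge: [18] + [19] -> [18, 19]
Merge: [7, 16] + [18, 19] -> [7, 16, 18, 19]

Final sorted array: [7, 16, 18, 19]

The merge sort proceeds by recursively splitting the array and merging sorted halves.
After all merges, the sorted array is [7, 16, 18, 19].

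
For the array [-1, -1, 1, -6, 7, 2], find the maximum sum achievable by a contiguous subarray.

Using Kadane's algorithm on [-1, -1, 1, -6, 7, 2]:

Scanning through the array:
Position 1 (value -1): max_ending_here = -1, max_so_far = -1
Position 2 (value 1): max_ending_here = 1, max_so_far = 1
Position 3 (value -6): max_ending_here = -5, max_so_far = 1
Position 4 (value 7): max_ending_here = 7, max_so_far = 7
Position 5 (value 2): max_ending_here = 9, max_so_far = 9

Maximum subarray: [7, 2]
Maximum sum: 9

The maximum subarray is [7, 2] with sum 9. This subarray runs from index 4 to index 5.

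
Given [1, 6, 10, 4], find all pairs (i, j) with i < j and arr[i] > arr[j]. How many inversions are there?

Finding inversions in [1, 6, 10, 4]:

(1, 3): arr[1]=6 > arr[3]=4
(2, 3): arr[2]=10 > arr[3]=4

Total inversions: 2

The array has 2 inversion(s): (1,3), (2,3). Each pair (i,j) satisfies i < j and arr[i] > arr[j].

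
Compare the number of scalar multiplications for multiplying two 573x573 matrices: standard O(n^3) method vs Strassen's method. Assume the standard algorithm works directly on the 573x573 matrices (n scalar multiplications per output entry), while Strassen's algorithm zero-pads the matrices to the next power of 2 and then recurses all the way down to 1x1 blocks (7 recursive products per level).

Matrix multiplication for 573x573 matrices:

Strassen's algorithm requires power-of-2 dimensions. Pad 573x573 to 1024x1024 (next power of 2).

Standard algorithm: 573^3 = 188132517 multiplications
Strassen's algorithm: 7^(log2(1024)) = 7^10 = 282475249 multiplications
Difference: 188132517 - 282475249 = -94342732 (Strassen uses MORE here due to padding overhead — for small or just-over-power-of-2 n, padding can outweigh the per-level savings)

Standard: 188132517 multiplications (573^3). Strassen: 282475249 multiplications (7^10, after padding to 1024x1024). Strassen reduces 8 recursive multiplications to 7 at each level.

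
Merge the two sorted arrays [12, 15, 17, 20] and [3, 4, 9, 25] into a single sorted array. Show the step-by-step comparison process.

Merging process:

Compare 12 vs 3: take 3 from right. Merged: [3]
Compare 12 vs 4: take 4 from right. Merged: [3, 4]
Compare 12 vs 9: take 9 from right. Merged: [3, 4, 9]
Compare 12 vs 25: take 12 from left. Merged: [3, 4, 9, 12]
Compare 15 vs 25: take 15 from left. Merged: [3, 4, 9, 12, 15]
Compare 17 vs 25: take 17 from left. Merged: [3, 4, 9, 12, 15, 17]
Compare 20 vs 25: take 20 from left. Merged: [3, 4, 9, 12, 15, 17, 20]
Append remaining from right: [25]. Merged: [3, 4, 9, 12, 15, 17, 20, 25]

Final merged array: [3, 4, 9, 12, 15, 17, 20, 25]
Total comparisons: 7

The merged array is [3, 4, 9, 12, 15, 17, 20, 25], requiring 7 comparisons. The merge step runs in O(n) time where n is the total number of elements.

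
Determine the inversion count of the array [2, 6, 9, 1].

Finding inversions in [2, 6, 9, 1]:

(0, 3): arr[0]=2 > arr[3]=1
(1, 3): arr[1]=6 > arr[3]=1
(2, 3): arr[2]=9 > arr[3]=1

Total inversions: 3

The array has 3 inversion(s): (0,3), (1,3), (2,3). Each pair (i,j) satisfies i < j and arr[i] > arr[j].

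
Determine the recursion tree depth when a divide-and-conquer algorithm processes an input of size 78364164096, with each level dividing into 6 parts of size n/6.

For divide and conquer with division factor 6:

Problem sizes at each level:
Level 0: 78364164096
Level 1: 13060694016
Level 2: 2176782336
Level 3: 362797056
Level 4: 60466176
Level 5: 10077696
Level 6: 1679616
Level 7: 279936
Level 8: 46656
Level 9: 7776
Level 10: 1296
Level 11: 216
Level 12: 36
Level 13: 6
Level 14: 1

The root is level 0 and the size-1 base case is level 14 (the tree spans levels 0 through 14, i.e. 15 levels counting the root), so the depth is the number of divisions: log_6(78364164096) = 14

The recursion tree depth is log_6(78364164096) = 14. At each level, the problem size is divided by 6, so it takes 14 divisions to reduce to a base case of size 1. The algorithm makes 6 recursive calls at each level.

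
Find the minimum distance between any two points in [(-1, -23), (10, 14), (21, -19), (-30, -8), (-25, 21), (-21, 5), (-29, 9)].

Computing all pairwise distances among 7 points:

d((-1, -23), (10, 14)) = 38.6005
d((-1, -23), (21, -19)) = 22.3607
d((-1, -23), (-30, -8)) = 32.6497
d((-1, -23), (-25, 21)) = 50.1199
d((-1, -23), (-21, 5)) = 34.4093
d((-1, -23), (-29, 9)) = 42.5206
d((10, 14), (21, -19)) = 34.7851
d((10, 14), (-30, -8)) = 45.6508
d((10, 14), (-25, 21)) = 35.6931
d((10, 14), (-21, 5)) = 32.28
d((10, 14), (-29, 9)) = 39.3192
d((21, -19), (-30, -8)) = 52.1728
d((21, -19), (-25, 21)) = 60.959
d((21, -19), (-21, 5)) = 48.3735
d((21, -19), (-29, 9)) = 57.3062
d((-30, -8), (-25, 21)) = 29.4279
d((-30, -8), (-21, 5)) = 15.8114
d((-30, -8), (-29, 9)) = 17.0294
d((-25, 21), (-21, 5)) = 16.4924
d((-25, 21), (-29, 9)) = 12.6491
d((-21, 5), (-29, 9)) = 8.9443 <-- minimum

Closest pair: (-21, 5) and (-29, 9) with distance 8.9443

The closest pair is (-21, 5) and (-29, 9) with Euclidean distance 8.9443. For 7 points, brute-force pairwise comparison is shown above. For large n, the divide-and-conquer algorithm (sort by x, recurse on halves, check the dividing strip) achieves O(n log n).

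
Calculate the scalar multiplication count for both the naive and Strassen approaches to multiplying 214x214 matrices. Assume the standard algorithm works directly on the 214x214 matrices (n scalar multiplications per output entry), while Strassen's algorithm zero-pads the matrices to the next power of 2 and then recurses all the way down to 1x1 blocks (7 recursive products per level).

Matrix multiplication for 214x214 matrices:

Strassen's algorithm requires power-of-2 dimensions. Pad 214x214 to 256x256 (next power of 2).

Standard algorithm: 214^3 = 9800344 multiplications
Strassen's algorithm: 7^(log2(256)) = 7^8 = 5764801 multiplications
Savings: 9800344 - 5764801 = 4035543 multiplications

Standard: 9800344 multiplications (214^3). Strassen: 5764801 multiplications (7^8, after padding to 256x256). Strassen reduces 8 recursive multiplications to 7 at each level.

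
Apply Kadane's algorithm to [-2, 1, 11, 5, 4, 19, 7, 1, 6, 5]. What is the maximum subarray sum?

Using Kadane's algorithm on [-2, 1, 11, 5, 4, 19, 7, 1, 6, 5]:

Scanning through the array:
Position 1 (value 1): max_ending_here = 1, max_so_far = 1
Position 2 (value 11): max_ending_here = 12, max_so_far = 12
Position 3 (value 5): max_ending_here = 17, max_so_far = 17
Position 4 (value 4): max_ending_here = 21, max_so_far = 21
Position 5 (value 19): max_ending_here = 40, max_so_far = 40
Position 6 (value 7): max_ending_here = 47, max_so_far = 47
Position 7 (value 1): max_ending_here = 48, max_so_far = 48
Position 8 (value 6): max_ending_here = 54, max_so_far = 54
Position 9 (value 5): max_ending_here = 59, max_so_far = 59

Maximum subarray: [1, 11, 5, 4, 19, 7, 1, 6, 5]
Maximum sum: 59

The maximum subarray is [1, 11, 5, 4, 19, 7, 1, 6, 5] with sum 59. This subarray runs from index 1 to index 9.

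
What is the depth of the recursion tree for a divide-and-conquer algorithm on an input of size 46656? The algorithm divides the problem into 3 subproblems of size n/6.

For divide and conquer with division factor 6:

Problem sizes at each level:
Level 0: 46656
Level 1: 7776
Level 2: 1296
Level 3: 216
Level 4: 36
Level 5: 6
Level 6: 1

The root is level 0 and the size-1 base case is level 6 (the tree spans levels 0 through 6, i.e. 7 levels counting the root), so the depth is the number of divisions: log_6(46656) = 6

The recursion tree depth is log_6(46656) = 6. At each level, the problem size is divided by 6, so it takes 6 divisions to reduce to a base case of size 1. The algorithm makes 3 recursive calls at each level.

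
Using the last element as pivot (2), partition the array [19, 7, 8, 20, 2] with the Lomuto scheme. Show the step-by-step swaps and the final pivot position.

Lomuto partition with pivot = 2:

Initial array: [19, 7, 8, 20, 2]

arr[0]=19 > 2: no swap
arr[1]=7 > 2: no swap
arr[2]=8 > 2: no swap
arr[3]=20 > 2: no swap

Place pivot at position 0: [2, 7, 8, 20, 19]
Pivot position: 0

After partitioning with pivot 2, the array becomes [2, 7, 8, 20, 19]. The pivot is placed at index 0. All elements to the left of the pivot are <= 2, and all elements to the right are > 2.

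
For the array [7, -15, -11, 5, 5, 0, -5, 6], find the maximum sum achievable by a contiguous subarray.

Using Kadane's algorithm on [7, -15, -11, 5, 5, 0, -5, 6]:

Scanning through the array:
Position 1 (value -15): max_ending_here = -8, max_so_far = 7
Position 2 (value -11): max_ending_here = -11, max_so_far = 7
Position 3 (value 5): max_ending_here = 5, max_so_far = 7
Position 4 (value 5): max_ending_here = 10, max_so_far = 10
Position 5 (value 0): max_ending_here = 10, max_so_far = 10
Position 6 (value -5): max_ending_here = 5, max_so_far = 10
Position 7 (value 6): max_ending_here = 11, max_so_far = 11

Maximum subarray: [5, 5, 0, -5, 6]
Maximum sum: 11

The maximum subarray is [5, 5, 0, -5, 6] with sum 11. This subarray runs from index 3 to index 7.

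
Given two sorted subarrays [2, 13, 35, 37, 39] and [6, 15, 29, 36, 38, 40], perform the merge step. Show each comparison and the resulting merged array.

Merging process:

Compare 2 vs 6: take 2 from left. Merged: [2]
Compare 13 vs 6: take 6 from right. Merged: [2, 6]
Compare 13 vs 15: take 13 from left. Merged: [2, 6, 13]
Compare 35 vs 15: take 15 from right. Merged: [2, 6, 13, 15]
Compare 35 vs 29: take 29 from right. Merged: [2, 6, 13, 15, 29]
Compare 35 vs 36: take 35 from left. Merged: [2, 6, 13, 15, 29, 35]
Compare 37 vs 36: take 36 from right. Merged: [2, 6, 13, 15, 29, 35, 36]
Compare 37 vs 38: take 37 from left. Merged: [2, 6, 13, 15, 29, 35, 36, 37]
Compare 39 vs 38: take 38 from right. Merged: [2, 6, 13, 15, 29, 35, 36, 37, 38]
Compare 39 vs 40: take 39 from left. Merged: [2, 6, 13, 15, 29, 35, 36, 37, 38, 39]
Append remaining from right: [40]. Merged: [2, 6, 13, 15, 29, 35, 36, 37, 38, 39, 40]

Final merged array: [2, 6, 13, 15, 29, 35, 36, 37, 38, 39, 40]
Total comparisons: 10

The merged array is [2, 6, 13, 15, 29, 35, 36, 37, 38, 39, 40], requiring 10 comparisons. The merge step runs in O(n) time where n is the total number of elements.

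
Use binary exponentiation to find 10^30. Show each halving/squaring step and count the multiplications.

Computing 10^30 by squaring (build up from 10^1; each line after the first costs one multiplication):

10^1 = 10
10^2 = (10^1)^2 = 10^2 = 100
10^3 = 10 * 10^2 = 10 * 100 = 1000
10^6 = (10^3)^2 = 1000^2 = 1000000
10^7 = 10 * 10^6 = 10 * 1000000 = 10000000
10^14 = (10^7)^2 = 10000000^2 = 100000000000000
10^15 = 10 * 10^14 = 10 * 100000000000000 = 1000000000000000
10^30 = (10^15)^2 = 1000000000000000^2 = 1000000000000000000000000000000

Result: 1000000000000000000000000000000
Multiplications needed: 7 (7 lines after 10^1)

10^30 = 1000000000000000000000000000000. Using exponentiation by squaring, this requires 7 multiplications. The key idea: if the exponent is even, square the half-power; if odd, multiply by the base once.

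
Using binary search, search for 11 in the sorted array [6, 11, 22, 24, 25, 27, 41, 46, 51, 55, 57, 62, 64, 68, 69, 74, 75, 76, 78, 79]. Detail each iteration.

Binary search for 11 in [6, 11, 22, 24, 25, 27, 41, 46, 51, 55, 57, 62, 64, 68, 69, 74, 75, 76, 78, 79]:

lo=0, hi=19, mid=9, arr[mid]=55 -> 55 > 11, search left half
lo=0, hi=8, mid=4, arr[mid]=25 -> 25 > 11, search left half
lo=0, hi=3, mid=1, arr[mid]=11 -> Found target at index 1!

Binary search finds 11 at index 1 after 3 comparisons. The search repeatedly halves the search space by comparing with the middle element.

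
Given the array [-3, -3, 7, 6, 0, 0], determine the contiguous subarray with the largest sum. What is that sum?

Using Kadane's algorithm on [-3, -3, 7, 6, 0, 0]:

Scanning through the array:
Position 1 (value -3): max_ending_here = -3, max_so_far = -3
Position 2 (value 7): max_ending_here = 7, max_so_far = 7
Position 3 (value 6): max_ending_here = 13, max_so_far = 13
Position 4 (value 0): max_ending_here = 13, max_so_far = 13
Position 5 (value 0): max_ending_here = 13, max_so_far = 13

Maximum subarray: [7, 6]
Maximum sum: 13

The maximum subarray is [7, 6] with sum 13. This subarray runs from index 2 to index 3.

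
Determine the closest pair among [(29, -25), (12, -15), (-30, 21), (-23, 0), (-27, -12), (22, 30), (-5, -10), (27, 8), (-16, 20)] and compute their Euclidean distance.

Computing all pairwise distances among 9 points:

d((29, -25), (12, -15)) = 19.7231
d((29, -25), (-30, 21)) = 74.8131
d((29, -25), (-23, 0)) = 57.6975
d((29, -25), (-27, -12)) = 57.4891
d((29, -25), (22, 30)) = 55.4437
d((29, -25), (-5, -10)) = 37.1618
d((29, -25), (27, 8)) = 33.0606
d((29, -25), (-16, 20)) = 63.6396
d((12, -15), (-30, 21)) = 55.3173
d((12, -15), (-23, 0)) = 38.0789
d((12, -15), (-27, -12)) = 39.1152
d((12, -15), (22, 30)) = 46.0977
d((12, -15), (-5, -10)) = 17.72
d((12, -15), (27, 8)) = 27.4591
d((12, -15), (-16, 20)) = 44.8219
d((-30, 21), (-23, 0)) = 22.1359
d((-30, 21), (-27, -12)) = 33.1361
d((-30, 21), (22, 30)) = 52.7731
d((-30, 21), (-5, -10)) = 39.8246
d((-30, 21), (27, 8)) = 58.4637
d((-30, 21), (-16, 20)) = 14.0357
d((-23, 0), (-27, -12)) = 12.6491 <-- minimum
d((-23, 0), (22, 30)) = 54.0833
d((-23, 0), (-5, -10)) = 20.5913
d((-23, 0), (27, 8)) = 50.636
d((-23, 0), (-16, 20)) = 21.1896
d((-27, -12), (22, 30)) = 64.5368
d((-27, -12), (-5, -10)) = 22.0907
d((-27, -12), (27, 8)) = 57.5847
d((-27, -12), (-16, 20)) = 33.8378
d((22, 30), (-5, -10)) = 48.2597
d((22, 30), (27, 8)) = 22.561
d((22, 30), (-16, 20)) = 39.2938
d((-5, -10), (27, 8)) = 36.7151
d((-5, -10), (-16, 20)) = 31.9531
d((27, 8), (-16, 20)) = 44.643

Closest pair: (-23, 0) and (-27, -12) with distance 12.6491

The closest pair is (-23, 0) and (-27, -12) with Euclidean distance 12.6491. For 9 points, brute-force pairwise comparison is shown above. For large n, the divide-and-conquer algorithm (sort by x, recurse on halves, check the dividing strip) achieves O(n log n).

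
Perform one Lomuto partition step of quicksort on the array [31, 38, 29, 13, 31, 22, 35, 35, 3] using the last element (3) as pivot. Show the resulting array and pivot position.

Lomuto partition with pivot = 3:

Initial array: [31, 38, 29, 13, 31, 22, 35, 35, 3]

arr[0]=31 > 3: no swap
arr[1]=38 > 3: no swap
arr[2]=29 > 3: no swap
arr[3]=13 > 3: no swap
arr[4]=31 > 3: no swap
arr[5]=22 > 3: no swap
arr[6]=35 > 3: no swap
arr[7]=35 > 3: no swap

Place pivot at position 0: [3, 38, 29, 13, 31, 22, 35, 35, 31]
Pivot position: 0

After partitioning with pivot 3, the array becomes [3, 38, 29, 13, 31, 22, 35, 35, 31]. The pivot is placed at index 0. All elements to the left of the pivot are <= 3, and all elements to the right are > 3.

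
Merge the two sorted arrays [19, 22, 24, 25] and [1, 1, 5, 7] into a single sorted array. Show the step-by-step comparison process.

Merging process:

Compare 19 vs 1: take 1 from right. Merged: [1]
Compare 19 vs 1: take 1 from right. Merged: [1, 1]
Compare 19 vs 5: take 5 from right. Merged: [1, 1, 5]
Compare 19 vs 7: take 7 from right. Merged: [1, 1, 5, 7]
Append remaining from left: [19, 22, 24, 25]. Merged: [1, 1, 5, 7, 19, 22, 24, 25]

Final merged array: [1, 1, 5, 7, 19, 22, 24, 25]
Total comparisons: 4

The merged array is [1, 1, 5, 7, 19, 22, 24, 25], requiring 4 comparisons. The merge step runs in O(n) time where n is the total number of elements.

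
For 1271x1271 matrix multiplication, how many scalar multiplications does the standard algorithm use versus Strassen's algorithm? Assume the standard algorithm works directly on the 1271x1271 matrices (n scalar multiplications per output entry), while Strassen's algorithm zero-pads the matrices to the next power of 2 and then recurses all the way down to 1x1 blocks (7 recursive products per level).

Matrix multiplication for 1271x1271 matrices:

Strassen's algorithm requires power-of-2 dimensions. Pad 1271x1271 to 2048x2048 (next power of 2).

Standard algorithm: 1271^3 = 2053225511 multiplications
Strassen's algorithm: 7^(log2(2048)) = 7^11 = 1977326743 multiplications
Savings: 2053225511 - 1977326743 = 75898768 multiplications

Standard: 2053225511 multiplications (1271^3). Strassen: 1977326743 multiplications (7^11, after padding to 2048x2048). Strassen reduces 8 recursive multiplications to 7 at each level.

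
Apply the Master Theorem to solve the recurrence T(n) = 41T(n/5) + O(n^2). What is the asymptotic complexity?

Master Theorem for T(n) = 41T(n/5) + O(n^2):

a = 41, b = 5, c = 2
log_b(a) = log_5(41) = 2.3074

Case 1: c = 2 < log_5(41) = 2.3074
T(n) = O(n^(log_5 41))

For T(n) = 41T(n/5) + O(n^2): log_5(41) = 2.3074. This is Case 1 of the Master Theorem (c < log_b(a), work dominated by leaves), giving O(n^(log_5 41)).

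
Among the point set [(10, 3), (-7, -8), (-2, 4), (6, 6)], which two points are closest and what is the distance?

Computing all pairwise distances among 4 points:

d((10, 3), (-7, -8)) = 20.2485
d((10, 3), (-2, 4)) = 12.0416
d((10, 3), (6, 6)) = 5.0 <-- minimum
d((-7, -8), (-2, 4)) = 13.0
d((-7, -8), (6, 6)) = 19.105
d((-2, 4), (6, 6)) = 8.2462

Closest pair: (10, 3) and (6, 6) with distance 5.0

The closest pair is (10, 3) and (6, 6) with Euclidean distance 5.0. For 4 points, brute-force pairwise comparison is shown above. For large n, the divide-and-conquer algorithm (sort by x, recurse on halves, check the dividing strip) achieves O(n log n).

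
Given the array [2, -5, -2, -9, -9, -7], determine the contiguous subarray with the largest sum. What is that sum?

Using Kadane's algorithm on [2, -5, -2, -9, -9, -7]:

Scanning through the array:
Position 1 (value -5): max_ending_here = -3, max_so_far = 2
Position 2 (value -2): max_ending_here = -2, max_so_far = 2
Position 3 (value -9): max_ending_here = -9, max_so_far = 2
Position 4 (value -9): max_ending_here = -9, max_so_far = 2
Position 5 (value -7): max_ending_here = -7, max_so_far = 2

Maximum subarray: [2]
Maximum sum: 2

The maximum subarray is [2] with sum 2. This subarray runs from index 0 to index 0.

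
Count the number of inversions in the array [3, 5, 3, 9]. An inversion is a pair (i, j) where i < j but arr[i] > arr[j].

Finding inversions in [3, 5, 3, 9]:

(1, 2): arr[1]=5 > arr[2]=3

Total inversions: 1

The array has 1 inversion(s): (1,2). Each pair (i,j) satisfies i < j and arr[i] > arr[j].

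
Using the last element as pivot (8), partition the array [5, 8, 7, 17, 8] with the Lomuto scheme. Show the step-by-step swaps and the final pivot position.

Lomuto partition with pivot = 8:

Initial array: [5, 8, 7, 17, 8]

arr[0]=5 <= 8: swap with position 0, array becomes [5, 8, 7, 17, 8]
arr[1]=8 <= 8: swap with position 1, array becomes [5, 8, 7, 17, 8]
arr[2]=7 <= 8: swap with position 2, array becomes [5, 8, 7, 17, 8]
arr[3]=17 > 8: no swap

Place pivot at position 3: [5, 8, 7, 8, 17]
Pivot position: 3

After partitioning with pivot 8, the array becomes [5, 8, 7, 8, 17]. The pivot is placed at index 3. All elements to the left of the pivot are <= 8, and all elements to the right are > 8.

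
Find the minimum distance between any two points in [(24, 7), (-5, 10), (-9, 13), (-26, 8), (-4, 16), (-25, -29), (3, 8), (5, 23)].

Computing all pairwise distances among 8 points:

d((24, 7), (-5, 10)) = 29.1548
d((24, 7), (-9, 13)) = 33.541
d((24, 7), (-26, 8)) = 50.01
d((24, 7), (-4, 16)) = 29.4109
d((24, 7), (-25, -29)) = 60.803
d((24, 7), (3, 8)) = 21.0238
d((24, 7), (5, 23)) = 24.8395
d((-5, 10), (-9, 13)) = 5.0 <-- minimum
d((-5, 10), (-26, 8)) = 21.095
d((-5, 10), (-4, 16)) = 6.0828
d((-5, 10), (-25, -29)) = 43.8292
d((-5, 10), (3, 8)) = 8.2462
d((-5, 10), (5, 23)) = 16.4012
d((-9, 13), (-26, 8)) = 17.72
d((-9, 13), (-4, 16)) = 5.831
d((-9, 13), (-25, -29)) = 44.9444
d((-9, 13), (3, 8)) = 13.0
d((-9, 13), (5, 23)) = 17.2047
d((-26, 8), (-4, 16)) = 23.4094
d((-26, 8), (-25, -29)) = 37.0135
d((-26, 8), (3, 8)) = 29.0
d((-26, 8), (5, 23)) = 34.4384
d((-4, 16), (-25, -29)) = 49.6588
d((-4, 16), (3, 8)) = 10.6301
d((-4, 16), (5, 23)) = 11.4018
d((-25, -29), (3, 8)) = 46.4004
d((-25, -29), (5, 23)) = 60.0333
d((3, 8), (5, 23)) = 15.1327

Closest pair: (-5, 10) and (-9, 13) with distance 5.0

The closest pair is (-5, 10) and (-9, 13) with Euclidean distance 5.0. For 8 points, brute-force pairwise comparison is shown above. For large n, the divide-and-conquer algorithm (sort by x, recurse on halves, check the dividing strip) achieves O(n log n).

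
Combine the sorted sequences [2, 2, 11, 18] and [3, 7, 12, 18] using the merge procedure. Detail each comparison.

Merging process:

Compare 2 vs 3: take 2 from left. Merged: [2]
Compare 2 vs 3: take 2 from left. Merged: [2, 2]
Compare 11 vs 3: take 3 from right. Merged: [2, 2, 3]
Compare 11 vs 7: take 7 from right. Merged: [2, 2, 3, 7]
Compare 11 vs 12: take 11 from left. Merged: [2, 2, 3, 7, 11]
Compare 18 vs 12: take 12 from right. Merged: [2, 2, 3, 7, 11, 12]
Compare 18 vs 18: take 18 from left. Merged: [2, 2, 3, 7, 11, 12, 18]
Append remaining from right: [18]. Merged: [2, 2, 3, 7, 11, 12, 18, 18]

Final merged array: [2, 2, 3, 7, 11, 12, 18, 18]
Total comparisons: 7

The merged array is [2, 2, 3, 7, 11, 12, 18, 18], requiring 7 comparisons. The merge step runs in O(n) time where n is the total number of elements.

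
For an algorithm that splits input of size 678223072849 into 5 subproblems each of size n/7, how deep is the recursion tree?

For divide and conquer with division factor 7:

Problem sizes at each level:
Level 0: 678223072849
Level 1: 96889010407
Level 2: 13841287201
Level 3: 1977326743
Level 4: 282475249
Level 5: 40353607
Level 6: 5764801
Level 7: 823543
Level 8: 117649
Level 9: 16807
Level 10: 2401
Level 11: 343
Level 12: 49
Level 13: 7
Level 14: 1

The root is level 0 and the size-1 base case is level 14 (the tree spans levels 0 through 14, i.e. 15 levels counting the root), so the depth is the number of divisions: log_7(678223072849) = 14

The recursion tree depth is log_7(678223072849) = 14. At each level, the problem size is divided by 7, so it takes 14 divisions to reduce to a base case of size 1. The algorithm makes 5 recursive calls at each level.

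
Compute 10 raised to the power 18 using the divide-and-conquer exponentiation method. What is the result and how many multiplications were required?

Computing 10^18 by squaring (build up from 10^1; each line after the first costs one multiplication):

10^1 = 10
10^2 = (10^1)^2 = 10^2 = 100
10^4 = (10^2)^2 = 100^2 = 10000
10^8 = (10^4)^2 = 10000^2 = 100000000
10^9 = 10 * 10^8 = 10 * 100000000 = 1000000000
10^18 = (10^9)^2 = 1000000000^2 = 1000000000000000000

Result: 1000000000000000000
Multiplications needed: 5 (5 lines after 10^1)

10^18 = 1000000000000000000. Using exponentiation by squaring, this requires 5 multiplications. The key idea: if the exponent is even, square the half-power; if odd, multiply by the base once.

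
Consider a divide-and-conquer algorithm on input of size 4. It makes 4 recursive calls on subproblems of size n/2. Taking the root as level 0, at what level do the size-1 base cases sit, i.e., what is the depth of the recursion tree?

For divide and conquer with division factor 2:

Problem sizes at each level:
Level 0: 4
Level 1: 2
Level 2: 1

The root is level 0 and the size-1 base case is level 2 (the tree spans levels 0 through 2, i.e. 3 levels counting the root), so the depth is the number of divisions: log_2(4) = 2

The recursion tree depth is log_2(4) = 2. At each level, the problem size is divided by 2, so it takes 2 divisions to reduce to a base case of size 1. The algorithm makes 4 recursive calls at each level.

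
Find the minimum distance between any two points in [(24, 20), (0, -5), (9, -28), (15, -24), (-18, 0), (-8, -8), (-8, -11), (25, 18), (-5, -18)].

Computing all pairwise distances among 9 points:

d((24, 20), (0, -5)) = 34.6554
d((24, 20), (9, -28)) = 50.2892
d((24, 20), (15, -24)) = 44.911
d((24, 20), (-18, 0)) = 46.5188
d((24, 20), (-8, -8)) = 42.5206
d((24, 20), (-8, -11)) = 44.5533
d((24, 20), (25, 18)) = 2.2361 <-- minimum
d((24, 20), (-5, -18)) = 47.8017
d((0, -5), (9, -28)) = 24.6982
d((0, -5), (15, -24)) = 24.2074
d((0, -5), (-18, 0)) = 18.6815
d((0, -5), (-8, -8)) = 8.544
d((0, -5), (-8, -11)) = 10.0
d((0, -5), (25, 18)) = 33.9706
d((0, -5), (-5, -18)) = 13.9284
d((9, -28), (15, -24)) = 7.2111
d((9, -28), (-18, 0)) = 38.8973
d((9, -28), (-8, -8)) = 26.2488
d((9, -28), (-8, -11)) = 24.0416
d((9, -28), (25, 18)) = 48.7032
d((9, -28), (-5, -18)) = 17.2047
d((15, -24), (-18, 0)) = 40.8044
d((15, -24), (-8, -8)) = 28.0179
d((15, -24), (-8, -11)) = 26.4197
d((15, -24), (25, 18)) = 43.1741
d((15, -24), (-5, -18)) = 20.8806
d((-18, 0), (-8, -8)) = 12.8062
d((-18, 0), (-8, -11)) = 14.8661
d((-18, 0), (25, 18)) = 46.6154
d((-18, 0), (-5, -18)) = 22.2036
d((-8, -8), (-8, -11)) = 3.0
d((-8, -8), (25, 18)) = 42.0119
d((-8, -8), (-5, -18)) = 10.4403
d((-8, -11), (25, 18)) = 43.9318
d((-8, -11), (-5, -18)) = 7.6158
d((25, 18), (-5, -18)) = 46.8615

Closest pair: (24, 20) and (25, 18) with distance 2.2361

The closest pair is (24, 20) and (25, 18) with Euclidean distance 2.2361. For 9 points, brute-force pairwise comparison is shown above. For large n, the divide-and-conquer algorithm (sort by x, recurse on halves, check the dividing strip) achieves O(n log n).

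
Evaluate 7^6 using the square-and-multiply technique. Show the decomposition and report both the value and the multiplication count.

Computing 7^6 by squaring (build up from 7^1; each line after the first costs one multiplication):

7^1 = 7
7^2 = (7^1)^2 = 7^2 = 49
7^3 = 7 * 7^2 = 7 * 49 = 343
7^6 = (7^3)^2 = 343^2 = 117649

Result: 117649
Multiplications needed: 3 (3 lines after 7^1)

7^6 = 117649. Using exponentiation by squaring, this requires 3 multiplications. The key idea: if the exponent is even, square the half-power; if odd, multiply by the base once.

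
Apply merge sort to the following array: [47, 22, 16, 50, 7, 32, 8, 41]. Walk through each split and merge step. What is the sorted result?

Merge sort trace:

Split: [47, 22, 16, 50, 7, 32, 8, 41] -> [47, 22, 16, 50] and [7, 32, 8, 41]
  Split: [47, 22, 16, 50] -> [47, 22] and [16, 50]
    Split: [47, 22] -> [47] and [22]
    Merge: [47] + [22] -> [22, 47]
    Split: [16, 50] -> [16] and [50]
    Merge: [16] + [50] -> [16, 50]
  Merge: [22, 47] + [16, 50] -> [16, 22, 47, 50]
  Split: [7, 32, 8, 41] -> [7, 32] and [8, 41]
    Split: [7, 32] -> [7] and [32]
    Merge: [7] + [32] -> [7, 32]
    Split: [8, 41] -> [8] and [41]
    Merge: [8] + [41] -> [8, 41]
  Merge: [7, 32] + [8, 41] -> [7, 8, 32, 41]
Merge: [16, 22, 47, 50] + [7, 8, 32, 41] -> [7, 8, 16, 22, 32, 41, 47, 50]

Final sorted array: [7, 8, 16, 22, 32, 41, 47, 50]

The merge sort proceeds by recursively splitting the array and merging sorted halves.
After all merges, the sorted array is [7, 8, 16, 22, 32, 41, 47, 50].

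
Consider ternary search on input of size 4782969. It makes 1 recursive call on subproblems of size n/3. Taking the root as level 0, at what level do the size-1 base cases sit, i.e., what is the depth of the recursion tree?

For divide and conquer with division factor 3:

Problem sizes at each level:
Level 0: 4782969
Level 1: 1594323
Level 2: 531441
Level 3: 177147
Level 4: 59049
Level 5: 19683
Level 6: 6561
Level 7: 2187
Level 8: 729
Level 9: 243
Level 10: 81
Level 11: 27
Level 12: 9
Level 13: 3
Level 14: 1

The root is level 0 and the size-1 base case is level 14 (the tree spans levels 0 through 14, i.e. 15 levels counting the root), so the depth is the number of divisions: log_3(4782969) = 14

The recursion tree depth is log_3(4782969) = 14. At each level, the problem size is divided by 3, so it takes 14 divisions to reduce to a base case of size 1. The algorithm makes 1 recursive call at each level.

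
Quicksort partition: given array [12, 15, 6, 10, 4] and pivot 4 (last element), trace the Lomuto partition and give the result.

Lomuto partition with pivot = 4:

Initial array: [12, 15, 6, 10, 4]

arr[0]=12 > 4: no swap
arr[1]=15 > 4: no swap
arr[2]=6 > 4: no swap
arr[3]=10 > 4: no swap

Place pivot at position 0: [4, 15, 6, 10, 12]
Pivot position: 0

After partitioning with pivot 4, the array becomes [4, 15, 6, 10, 12]. The pivot is placed at index 0. All elements to the left of the pivot are <= 4, and all elements to the right are > 4.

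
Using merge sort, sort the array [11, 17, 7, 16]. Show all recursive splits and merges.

Merge sort trace:

Split: [11, 17, 7, 16] -> [11, 17] and [7, 16]
  Split: [11, 17] -> [11] and [17]
  Merge: [11] + [17] -> [11, 17]
  Split: [7, 16] -> [7] and [16]
  Merge: [7] + [16] -> [7, 16]
Merge: [11, 17] + [7, 16] -> [7, 11, 16, 17]

Final sorted array: [7, 11, 16, 17]

The merge sort proceeds by recursively splitting the array and merging sorted halves.
After all merges, the sorted array is [7, 11, 16, 17].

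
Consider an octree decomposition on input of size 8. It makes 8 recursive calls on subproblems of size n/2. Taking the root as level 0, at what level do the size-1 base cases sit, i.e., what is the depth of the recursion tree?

For divide and conquer with division factor 2:

Problem sizes at each level:
Level 0: 8
Level 1: 4
Level 2: 2
Level 3: 1

The root is level 0 and the size-1 base case is level 3 (the tree spans levels 0 through 3, i.e. 4 levels counting the root), so the depth is the number of divisions: log_2(8) = 3

The recursion tree depth is log_2(8) = 3. At each level, the problem size is divided by 2, so it takes 3 divisions to reduce to a base case of size 1. The algorithm makes 8 recursive calls at each level.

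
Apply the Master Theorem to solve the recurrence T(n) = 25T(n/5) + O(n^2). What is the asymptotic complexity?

Master Theorem for T(n) = 25T(n/5) + O(n^2):

a = 25, b = 5, c = 2
log_b(a) = log_5(25) = 2.0000

Case 2: c = 2 = log_5(25) = 2.0000
T(n) = O(n^2 log n) = O(n^2 log n)

For T(n) = 25T(n/5) + O(n^2): log_5(25) = 2.0000. This is Case 2 of the Master Theorem (c = log_b(a), equal work at all levels), giving O(n^2 log n).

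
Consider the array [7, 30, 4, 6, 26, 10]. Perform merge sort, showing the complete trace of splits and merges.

Merge sort trace:

Split: [7, 30, 4, 6, 26, 10] -> [7, 30, 4] and [6, 26, 10]
  Split: [7, 30, 4] -> [7] and [30, 4]
    Split: [30, 4] -> [30] and [4]
    Merge: [30] + [4] -> [4, 30]
  Merge: [7] + [4, 30] -> [4, 7, 30]
  Split: [6, 26, 10] -> [6] and [26, 10]
    Split: [26, 10] -> [26] and [10]
    Merge: [26] + [10] -> [10, 26]
  Merge: [6] + [10, 26] -> [6, 10, 26]
Merge: [4, 7, 30] + [6, 10, 26] -> [4, 6, 7, 10, 26, 30]

Final sorted array: [4, 6, 7, 10, 26, 30]

The merge sort proceeds by recursively splitting the array and merging sorted halves.
After all merges, the sorted array is [4, 6, 7, 10, 26, 30].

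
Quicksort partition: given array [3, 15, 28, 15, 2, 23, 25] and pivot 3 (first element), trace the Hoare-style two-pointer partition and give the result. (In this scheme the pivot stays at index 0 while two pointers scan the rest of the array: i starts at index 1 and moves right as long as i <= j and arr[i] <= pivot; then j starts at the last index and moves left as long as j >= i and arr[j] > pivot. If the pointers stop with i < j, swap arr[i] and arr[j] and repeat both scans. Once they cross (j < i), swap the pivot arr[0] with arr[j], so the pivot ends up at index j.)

Hoare-style two-pointer partition with pivot = 3:

Initial array: [3, 15, 28, 15, 2, 23, 25]

Pointers start at i = 1, j = 6.
i stops at index 1 (arr[1]=15 > 3), j stops at index 4 (arr[4]=2 <= 3): swap arr[1] and arr[4], array becomes [3, 2, 28, 15, 15, 23, 25]
i ends at 2, j ends at 1: the pointers have crossed (j < i), so scanning stops.

Swap pivot arr[0] with arr[1] to place pivot at position 1: [2, 3, 28, 15, 15, 23, 25]
Pivot position: 1

After partitioning with pivot 3, the array becomes [2, 3, 28, 15, 15, 23, 25]. The pivot is placed at index 1. All elements to the left of the pivot are <= 3, and all elements to the right are > 3.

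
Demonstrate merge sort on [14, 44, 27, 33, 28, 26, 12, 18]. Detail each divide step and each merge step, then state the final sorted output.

Merge sort trace:

Split: [14, 44, 27, 33, 28, 26, 12, 18] -> [14, 44, 27, 33] and [28, 26, 12, 18]
  Split: [14, 44, 27, 33] -> [14, 44] and [27, 33]
    Split: [14, 44] -> [14] and [44]
    Merge: [14] + [44] -> [14, 44]
    Split: [27, 33] -> [27] and [33]
    Merge: [27] + [33] -> [27, 33]
  Merge: [14, 44] + [27, 33] -> [14, 27, 33, 44]
  Split: [28, 26, 12, 18] -> [28, 26] and [12, 18]
    Split: [28, 26] -> [28] and [26]
    Merge: [28] + [26] -> [26, 28]
    Split: [12, 18] -> [12] and [18]
    Merge: [12] + [18] -> [12, 18]
  Merge: [26, 28] + [12, 18] -> [12, 18, 26, 28]
Merge: [14, 27, 33, 44] + [12, 18, 26, 28] -> [12, 14, 18, 26, 27, 28, 33, 44]

Final sorted array: [12, 14, 18, 26, 27, 28, 33, 44]

The merge sort proceeds by recursively splitting the array and merging sorted halves.
After all merges, the sorted array is [12, 14, 18, 26, 27, 28, 33, 44].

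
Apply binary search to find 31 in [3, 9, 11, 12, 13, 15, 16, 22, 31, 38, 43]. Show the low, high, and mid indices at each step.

Binary search for 31 in [3, 9, 11, 12, 13, 15, 16, 22, 31, 38, 43]:

lo=0, hi=10, mid=5, arr[mid]=15 -> 15 < 31, search right half
lo=6, hi=10, mid=8, arr[mid]=31 -> Found target at index 8!

Binary search finds 31 at index 8 after 2 comparisons. The search repeatedly halves the search space by comparing with the middle element.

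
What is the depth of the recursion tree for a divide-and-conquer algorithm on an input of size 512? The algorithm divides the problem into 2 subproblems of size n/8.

For divide and conquer with division factor 8:

Problem sizes at each level:
Level 0: 512
Level 1: 64
Level 2: 8
Level 3: 1

The root is level 0 and the size-1 base case is level 3 (the tree spans levels 0 through 3, i.e. 4 levels counting the root), so the depth is the number of divisions: log_8(512) = 3

The recursion tree depth is log_8(512) = 3. At each level, the problem size is divided by 8, so it takes 3 divisions to reduce to a base case of size 1. The algorithm makes 2 recursive calls at each level.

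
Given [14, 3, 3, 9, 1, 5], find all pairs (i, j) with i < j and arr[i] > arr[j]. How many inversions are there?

Finding inversions in [14, 3, 3, 9, 1, 5]:

(0, 1): arr[0]=14 > arr[1]=3
(0, 2): arr[0]=14 > arr[2]=3
(0, 3): arr[0]=14 > arr[3]=9
(0, 4): arr[0]=14 > arr[4]=1
(0, 5): arr[0]=14 > arr[5]=5
(1, 4): arr[1]=3 > arr[4]=1
(2, 4): arr[2]=3 > arr[4]=1
(3, 4): arr[3]=9 > arr[4]=1
(3, 5): arr[3]=9 > arr[5]=5

Total inversions: 9

The array has 9 inversion(s): (0,1), (0,2), (0,3), (0,4), (0,5), (1,4), (2,4), (3,4), (3,5). Each pair (i,j) satisfies i < j and arr[i] > arr[j].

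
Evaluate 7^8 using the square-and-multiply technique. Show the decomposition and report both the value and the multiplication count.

Computing 7^8 by squaring (build up from 7^1; each line after the first costs one multiplication):

7^1 = 7
7^2 = (7^1)^2 = 7^2 = 49
7^4 = (7^2)^2 = 49^2 = 2401
7^8 = (7^4)^2 = 2401^2 = 5764801

Result: 5764801
Multiplications needed: 3 (3 lines after 7^1)

7^8 = 5764801. Using exponentiation by squaring, this requires 3 multiplications. The key idea: if the exponent is even, square the half-power; if odd, multiply by the base once.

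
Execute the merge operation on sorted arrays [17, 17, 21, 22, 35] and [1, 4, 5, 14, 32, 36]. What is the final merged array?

Merging process:

Compare 17 vs 1: take 1 from right. Merged: [1]
Compare 17 vs 4: take 4 from right. Merged: [1, 4]
Compare 17 vs 5: take 5 from right. Merged: [1, 4, 5]
Compare 17 vs 14: take 14 from right. Merged: [1, 4, 5, 14]
Compare 17 vs 32: take 17 from left. Merged: [1, 4, 5, 14, 17]
Compare 17 vs 32: take 17 from left. Merged: [1, 4, 5, 14, 17, 17]
Compare 21 vs 32: take 21 from left. Merged: [1, 4, 5, 14, 17, 17, 21]
Compare 22 vs 32: take 22 from left. Merged: [1, 4, 5, 14, 17, 17, 21, 22]
Compare 35 vs 32: take 32 from right. Merged: [1, 4, 5, 14, 17, 17, 21, 22, 32]
Compare 35 vs 36: take 35 from left. Merged: [1, 4, 5, 14, 17, 17, 21, 22, 32, 35]
Append remaining from right: [36]. Merged: [1, 4, 5, 14, 17, 17, 21, 22, 32, 35, 36]

Final merged array: [1, 4, 5, 14, 17, 17, 21, 22, 32, 35, 36]
Total comparisons: 10

The merged array is [1, 4, 5, 14, 17, 17, 21, 22, 32, 35, 36], requiring 10 comparisons. The merge step runs in O(n) time where n is the total number of elements.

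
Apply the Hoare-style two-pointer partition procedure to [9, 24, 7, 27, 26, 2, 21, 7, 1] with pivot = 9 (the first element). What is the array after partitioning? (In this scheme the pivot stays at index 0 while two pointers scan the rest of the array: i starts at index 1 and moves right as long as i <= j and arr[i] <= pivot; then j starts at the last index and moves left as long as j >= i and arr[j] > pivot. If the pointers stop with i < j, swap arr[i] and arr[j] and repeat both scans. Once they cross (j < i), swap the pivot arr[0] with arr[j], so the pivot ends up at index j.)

Hoare-style two-pointer partition with pivot = 9:

Initial array: [9, 24, 7, 27, 26, 2, 21, 7, 1]

Pointers start at i = 1, j = 8.
i stops at index 1 (arr[1]=24 > 9), j stops at index 8 (arr[8]=1 <= 9): swap arr[1] and arr[8], array becomes [9, 1, 7, 27, 26, 2, 21, 7, 24]
i stops at index 3 (arr[3]=27 > 9), j stops at index 7 (arr[7]=7 <= 9): swap arr[3] and arr[7], array becomes [9, 1, 7, 7, 26, 2, 21, 27, 24]
i stops at index 4 (arr[4]=26 > 9), j stops at index 5 (arr[5]=2 <= 9): swap arr[4] and arr[5], array becomes [9, 1, 7, 7, 2, 26, 21, 27, 24]
i ends at 5, j ends at 4: the pointers have crossed (j < i), so scanning stops.

Swap pivot arr[0] with arr[4] to place pivot at position 4: [2, 1, 7, 7, 9, 26, 21, 27, 24]
Pivot position: 4

After partitioning with pivot 9, the array becomes [2, 1, 7, 7, 9, 26, 21, 27, 24]. The pivot is placed at index 4. All elements to the left of the pivot are <= 9, and all elements to the right are > 9.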